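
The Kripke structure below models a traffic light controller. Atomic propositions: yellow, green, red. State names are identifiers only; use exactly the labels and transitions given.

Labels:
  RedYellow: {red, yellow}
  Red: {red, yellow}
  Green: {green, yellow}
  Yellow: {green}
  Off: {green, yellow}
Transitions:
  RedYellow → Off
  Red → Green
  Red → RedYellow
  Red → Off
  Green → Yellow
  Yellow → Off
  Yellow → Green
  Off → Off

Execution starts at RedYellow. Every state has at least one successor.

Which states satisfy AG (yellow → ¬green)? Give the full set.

States satisfying yellow → ¬green: {RedYellow, Red, Yellow}.
States satisfying AG (yellow → ¬green): ∅.

none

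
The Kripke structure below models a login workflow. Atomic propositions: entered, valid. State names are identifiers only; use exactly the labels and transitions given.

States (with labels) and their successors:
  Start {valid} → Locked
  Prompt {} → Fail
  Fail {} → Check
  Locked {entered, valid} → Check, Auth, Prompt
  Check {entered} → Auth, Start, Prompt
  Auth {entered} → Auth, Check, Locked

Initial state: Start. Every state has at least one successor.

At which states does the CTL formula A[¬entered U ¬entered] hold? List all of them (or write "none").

States satisfying ¬entered: {Start, Prompt, Fail}.
States satisfying A[¬entered U ¬entered]: {Start, Prompt, Fail}.

{Start, Prompt, Fail}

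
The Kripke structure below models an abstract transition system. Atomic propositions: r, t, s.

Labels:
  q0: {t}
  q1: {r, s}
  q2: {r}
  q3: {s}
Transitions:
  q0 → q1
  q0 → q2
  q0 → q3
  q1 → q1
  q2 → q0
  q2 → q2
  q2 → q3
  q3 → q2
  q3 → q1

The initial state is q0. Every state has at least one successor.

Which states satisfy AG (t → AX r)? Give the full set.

{q1}

States satisfying t → AX r: {q1, q2, q3}.
States satisfying AG (t → AX r): {q1}.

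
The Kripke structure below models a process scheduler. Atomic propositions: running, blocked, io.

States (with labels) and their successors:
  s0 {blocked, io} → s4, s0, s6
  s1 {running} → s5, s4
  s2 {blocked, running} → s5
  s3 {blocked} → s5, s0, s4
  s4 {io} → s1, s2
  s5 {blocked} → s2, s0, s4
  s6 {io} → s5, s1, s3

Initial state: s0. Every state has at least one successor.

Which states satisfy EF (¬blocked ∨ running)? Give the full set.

{s0, s1, s2, s3, s4, s5, s6}

States satisfying ¬blocked ∨ running: {s1, s2, s4, s6}.
States satisfying EF (¬blocked ∨ running): {s0, s1, s2, s3, s4, s5, s6}.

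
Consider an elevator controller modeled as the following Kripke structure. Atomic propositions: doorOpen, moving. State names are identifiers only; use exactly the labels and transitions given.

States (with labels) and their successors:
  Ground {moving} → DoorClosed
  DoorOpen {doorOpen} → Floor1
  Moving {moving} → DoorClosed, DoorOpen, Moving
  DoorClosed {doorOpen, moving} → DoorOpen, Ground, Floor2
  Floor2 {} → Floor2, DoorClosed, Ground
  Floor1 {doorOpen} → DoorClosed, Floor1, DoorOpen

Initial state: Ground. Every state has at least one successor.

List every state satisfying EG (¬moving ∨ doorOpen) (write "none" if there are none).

{DoorOpen, DoorClosed, Floor2, Floor1}

States satisfying ¬moving ∨ doorOpen: {DoorOpen, DoorClosed, Floor2, Floor1}.
States satisfying EG (¬moving ∨ doorOpen): {DoorOpen, DoorClosed, Floor2, Floor1}.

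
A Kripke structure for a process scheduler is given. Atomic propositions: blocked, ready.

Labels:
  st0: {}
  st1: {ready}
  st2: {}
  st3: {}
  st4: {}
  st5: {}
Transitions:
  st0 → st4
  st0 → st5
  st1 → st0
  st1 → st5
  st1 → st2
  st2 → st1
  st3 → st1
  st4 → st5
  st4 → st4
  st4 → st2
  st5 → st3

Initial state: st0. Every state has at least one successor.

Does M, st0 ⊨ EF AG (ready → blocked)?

Violated

States satisfying AG (ready → blocked): ∅.
States satisfying EF AG (ready → blocked): ∅.
No suitable path/successor from st0 witnesses the formula.
st0 ∉ Sat(EF AG (ready → blocked)).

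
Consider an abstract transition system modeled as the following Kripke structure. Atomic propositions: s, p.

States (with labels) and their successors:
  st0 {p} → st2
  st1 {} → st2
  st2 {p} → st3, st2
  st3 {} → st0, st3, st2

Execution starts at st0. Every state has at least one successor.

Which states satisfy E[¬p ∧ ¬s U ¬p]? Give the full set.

{st1, st3}

States satisfying ¬p ∧ ¬s: {st1, st3}.
States satisfying ¬p: {st1, st3}.
States satisfying E[¬p ∧ ¬s U ¬p]: {st1, st3}.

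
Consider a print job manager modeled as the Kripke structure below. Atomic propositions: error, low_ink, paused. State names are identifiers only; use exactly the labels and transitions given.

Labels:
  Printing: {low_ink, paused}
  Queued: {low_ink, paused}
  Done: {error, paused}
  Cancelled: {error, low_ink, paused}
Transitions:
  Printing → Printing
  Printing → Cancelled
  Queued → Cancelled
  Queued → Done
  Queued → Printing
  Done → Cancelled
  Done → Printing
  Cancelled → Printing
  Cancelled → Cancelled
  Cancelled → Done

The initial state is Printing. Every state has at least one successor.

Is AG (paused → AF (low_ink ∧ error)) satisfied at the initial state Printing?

States satisfying paused → AF (low_ink ∧ error): {Cancelled}.
States satisfying AG (paused → AF (low_ink ∧ error)): ∅.
Done is reachable from Printing and violates paused → AF (low_ink ∧ error), so AG fails at Printing.
Printing ∉ Sat(AG (paused → AF (low_ink ∧ error))).

No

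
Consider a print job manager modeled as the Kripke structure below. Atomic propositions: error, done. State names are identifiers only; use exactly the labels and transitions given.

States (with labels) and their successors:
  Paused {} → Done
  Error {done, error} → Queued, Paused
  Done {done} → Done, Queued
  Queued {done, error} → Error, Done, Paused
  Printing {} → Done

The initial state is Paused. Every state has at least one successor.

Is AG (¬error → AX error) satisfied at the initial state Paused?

Does not hold

States satisfying ¬error → AX error: {Error, Queued}.
States satisfying AG (¬error → AX error): ∅.
Done is reachable from Paused and violates ¬error → AX error, so AG fails at Paused.
Paused ∉ Sat(AG (¬error → AX error)).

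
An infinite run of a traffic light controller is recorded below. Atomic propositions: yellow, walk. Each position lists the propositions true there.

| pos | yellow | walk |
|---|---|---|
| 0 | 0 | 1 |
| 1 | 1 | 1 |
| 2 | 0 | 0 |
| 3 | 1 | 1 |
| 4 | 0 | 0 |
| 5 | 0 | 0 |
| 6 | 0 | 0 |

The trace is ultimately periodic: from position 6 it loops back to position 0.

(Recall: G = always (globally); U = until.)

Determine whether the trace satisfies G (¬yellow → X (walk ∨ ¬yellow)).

Satisfied

¬yellow → X (walk ∨ ¬yellow) holds at every position 0..6, and those are all positions ever visited, so G (¬yellow → X (walk ∨ ¬yellow)) holds.
Positions where ¬yellow holds: 0, 2, 4, 5, 6.
Check X (walk ∨ ¬yellow) at each: 0→ok, 2→ok, 4→ok, 5→ok, 6→ok.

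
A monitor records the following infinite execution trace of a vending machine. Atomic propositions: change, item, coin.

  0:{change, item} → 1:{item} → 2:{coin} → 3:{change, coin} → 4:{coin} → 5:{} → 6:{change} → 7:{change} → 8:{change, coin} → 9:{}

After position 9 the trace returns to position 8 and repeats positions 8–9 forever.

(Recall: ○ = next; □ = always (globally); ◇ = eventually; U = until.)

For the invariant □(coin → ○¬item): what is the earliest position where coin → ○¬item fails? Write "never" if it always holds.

never

coin → ○¬item holds at every position 0..9, and those are all the positions the trace ever visits, so the invariant □(coin → ○¬item) is never violated.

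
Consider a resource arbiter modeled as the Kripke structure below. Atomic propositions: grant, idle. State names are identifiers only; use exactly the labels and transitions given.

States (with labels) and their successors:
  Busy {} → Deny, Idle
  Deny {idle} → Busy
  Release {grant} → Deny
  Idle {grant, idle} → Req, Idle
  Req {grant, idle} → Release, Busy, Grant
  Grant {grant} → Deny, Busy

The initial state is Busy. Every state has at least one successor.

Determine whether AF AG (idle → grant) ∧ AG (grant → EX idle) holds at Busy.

States satisfying AG (idle → grant): ∅.
States satisfying AF AG (idle → grant): ∅.
States satisfying grant → EX idle: {Busy, Deny, Release, Idle, Grant}.
States satisfying AG (grant → EX idle): ∅.
States satisfying AF AG (idle → grant) ∧ AG (grant → EX idle): ∅.
Busy ∉ Sat(AF AG (idle → grant) ∧ AG (grant → EX idle)).

Does not hold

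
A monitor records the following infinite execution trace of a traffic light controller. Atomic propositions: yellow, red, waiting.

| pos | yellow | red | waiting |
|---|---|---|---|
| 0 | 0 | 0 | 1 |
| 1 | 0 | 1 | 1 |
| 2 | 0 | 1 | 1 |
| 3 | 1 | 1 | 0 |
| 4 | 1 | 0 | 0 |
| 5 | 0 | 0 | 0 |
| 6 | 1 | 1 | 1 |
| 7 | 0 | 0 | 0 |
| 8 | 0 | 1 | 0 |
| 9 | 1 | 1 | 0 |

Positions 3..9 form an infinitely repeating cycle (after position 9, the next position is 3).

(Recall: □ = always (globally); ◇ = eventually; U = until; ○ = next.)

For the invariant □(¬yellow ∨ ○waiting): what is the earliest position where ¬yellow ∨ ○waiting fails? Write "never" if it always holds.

3

Check ¬yellow ∨ ○waiting at each position in order: 0 ✓, 1 ✓, 2 ✓.
At position 3 the labels are {red, yellow} and the next position 4 has {yellow}, so ¬yellow ∨ ○waiting is false there. This is the first violation.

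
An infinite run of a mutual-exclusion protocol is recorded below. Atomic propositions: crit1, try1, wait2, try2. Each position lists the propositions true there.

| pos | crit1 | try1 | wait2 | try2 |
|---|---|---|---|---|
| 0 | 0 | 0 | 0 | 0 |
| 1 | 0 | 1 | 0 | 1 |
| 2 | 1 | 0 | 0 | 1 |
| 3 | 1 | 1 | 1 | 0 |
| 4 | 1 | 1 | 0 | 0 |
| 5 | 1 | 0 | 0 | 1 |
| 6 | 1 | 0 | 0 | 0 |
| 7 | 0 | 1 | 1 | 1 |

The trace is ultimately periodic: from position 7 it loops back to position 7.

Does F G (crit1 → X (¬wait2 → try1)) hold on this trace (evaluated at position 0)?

Satisfied

G (crit1 → X (¬wait2 → try1)) holds at position 6, which is reachable from 0, so F G (crit1 → X (¬wait2 → try1)) holds.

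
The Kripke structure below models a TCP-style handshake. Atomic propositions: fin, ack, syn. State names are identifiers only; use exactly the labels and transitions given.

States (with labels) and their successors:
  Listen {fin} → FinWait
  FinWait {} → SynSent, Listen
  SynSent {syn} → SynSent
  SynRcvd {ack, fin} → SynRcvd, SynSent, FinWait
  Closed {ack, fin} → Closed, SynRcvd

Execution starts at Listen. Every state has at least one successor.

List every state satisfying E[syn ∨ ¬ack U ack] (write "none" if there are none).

States satisfying syn ∨ ¬ack: {Listen, FinWait, SynSent}.
States satisfying ack: {SynRcvd, Closed}.
States satisfying E[syn ∨ ¬ack U ack]: {SynRcvd, Closed}.

{SynRcvd, Closed}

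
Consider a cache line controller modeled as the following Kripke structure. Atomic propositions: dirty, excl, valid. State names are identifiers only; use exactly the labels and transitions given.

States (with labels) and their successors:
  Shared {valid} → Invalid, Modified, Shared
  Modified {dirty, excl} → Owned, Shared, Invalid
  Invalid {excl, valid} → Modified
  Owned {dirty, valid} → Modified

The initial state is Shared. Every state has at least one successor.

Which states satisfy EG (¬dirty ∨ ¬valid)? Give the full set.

{Shared, Modified, Invalid}

States satisfying ¬dirty ∨ ¬valid: {Shared, Modified, Invalid}.
States satisfying EG (¬dirty ∨ ¬valid): {Shared, Modified, Invalid}.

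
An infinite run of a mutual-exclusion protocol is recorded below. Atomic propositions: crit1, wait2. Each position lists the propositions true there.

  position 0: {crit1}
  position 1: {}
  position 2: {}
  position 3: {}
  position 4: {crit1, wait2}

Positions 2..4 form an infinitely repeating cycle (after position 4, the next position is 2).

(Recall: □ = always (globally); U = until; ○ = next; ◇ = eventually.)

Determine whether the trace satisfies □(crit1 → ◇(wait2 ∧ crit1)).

crit1 → ◇(wait2 ∧ crit1) holds at every position 0..4, and those are all positions ever visited, so □(crit1 → ◇(wait2 ∧ crit1)) holds.
Positions where crit1 holds: 0, 4.
Check ◇(wait2 ∧ crit1) at each: 0→ok, 4→ok.

Yes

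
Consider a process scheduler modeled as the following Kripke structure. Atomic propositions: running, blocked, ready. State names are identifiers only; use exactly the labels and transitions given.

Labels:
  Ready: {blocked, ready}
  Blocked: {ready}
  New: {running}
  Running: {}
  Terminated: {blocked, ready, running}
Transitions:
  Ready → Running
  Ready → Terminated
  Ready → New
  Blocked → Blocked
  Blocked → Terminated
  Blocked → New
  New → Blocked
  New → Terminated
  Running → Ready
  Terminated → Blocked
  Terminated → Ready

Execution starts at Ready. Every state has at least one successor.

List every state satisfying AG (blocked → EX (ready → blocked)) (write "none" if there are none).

States satisfying blocked → EX (ready → blocked): {Ready, Blocked, New, Running, Terminated}.
States satisfying AG (blocked → EX (ready → blocked)): {Ready, Blocked, New, Running, Terminated}.

{Ready, Blocked, New, Running, Terminated}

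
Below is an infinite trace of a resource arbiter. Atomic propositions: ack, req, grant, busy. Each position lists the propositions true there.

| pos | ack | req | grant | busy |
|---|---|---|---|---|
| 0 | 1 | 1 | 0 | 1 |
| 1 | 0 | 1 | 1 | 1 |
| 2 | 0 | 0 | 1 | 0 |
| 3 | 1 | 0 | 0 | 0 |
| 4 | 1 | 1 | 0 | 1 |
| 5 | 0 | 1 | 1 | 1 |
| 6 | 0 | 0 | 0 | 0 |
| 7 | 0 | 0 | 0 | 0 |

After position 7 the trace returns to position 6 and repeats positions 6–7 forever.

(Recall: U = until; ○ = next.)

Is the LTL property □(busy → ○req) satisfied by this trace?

Violated

busy → ○req must hold at every position from 0 onward. It fails at position 1, so □(busy → ○req) is false.
Positions where busy holds: 0, 1, 4, 5.
Check ○req at each: 0→ok, 1→fails, 4→ok, 5→fails.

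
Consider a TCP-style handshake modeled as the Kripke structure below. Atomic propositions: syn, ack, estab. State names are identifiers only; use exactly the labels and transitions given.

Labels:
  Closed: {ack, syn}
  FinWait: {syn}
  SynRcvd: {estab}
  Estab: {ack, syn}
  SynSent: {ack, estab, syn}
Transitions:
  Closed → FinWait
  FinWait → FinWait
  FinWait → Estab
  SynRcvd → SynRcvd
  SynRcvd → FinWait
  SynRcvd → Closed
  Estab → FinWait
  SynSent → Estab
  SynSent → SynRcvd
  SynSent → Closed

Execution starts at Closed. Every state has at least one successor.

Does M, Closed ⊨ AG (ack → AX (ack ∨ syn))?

States satisfying ack → AX (ack ∨ syn): {Closed, FinWait, SynRcvd, Estab}.
States satisfying AG (ack → AX (ack ∨ syn)): {Closed, FinWait, SynRcvd, Estab}.
Every state reachable from Closed satisfies ack → AX (ack ∨ syn).
Closed ∈ Sat(AG (ack → AX (ack ∨ syn))).

Yes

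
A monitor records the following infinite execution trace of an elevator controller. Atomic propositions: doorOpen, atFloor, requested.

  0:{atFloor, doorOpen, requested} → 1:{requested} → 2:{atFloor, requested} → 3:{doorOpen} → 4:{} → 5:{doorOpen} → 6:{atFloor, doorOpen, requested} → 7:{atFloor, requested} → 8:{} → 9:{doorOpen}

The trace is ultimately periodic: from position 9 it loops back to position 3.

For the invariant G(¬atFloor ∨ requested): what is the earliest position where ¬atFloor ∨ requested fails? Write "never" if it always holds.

¬atFloor ∨ requested holds at every position 0..9, and those are all the positions the trace ever visits, so the invariant G(¬atFloor ∨ requested) is never violated.

never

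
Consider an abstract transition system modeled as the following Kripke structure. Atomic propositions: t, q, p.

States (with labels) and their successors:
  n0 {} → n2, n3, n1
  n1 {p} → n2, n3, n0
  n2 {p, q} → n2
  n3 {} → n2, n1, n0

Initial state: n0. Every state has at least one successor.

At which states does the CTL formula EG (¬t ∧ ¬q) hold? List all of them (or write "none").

{n0, n1, n3}

States satisfying ¬t ∧ ¬q: {n0, n1, n3}.
States satisfying EG (¬t ∧ ¬q): {n0, n1, n3}.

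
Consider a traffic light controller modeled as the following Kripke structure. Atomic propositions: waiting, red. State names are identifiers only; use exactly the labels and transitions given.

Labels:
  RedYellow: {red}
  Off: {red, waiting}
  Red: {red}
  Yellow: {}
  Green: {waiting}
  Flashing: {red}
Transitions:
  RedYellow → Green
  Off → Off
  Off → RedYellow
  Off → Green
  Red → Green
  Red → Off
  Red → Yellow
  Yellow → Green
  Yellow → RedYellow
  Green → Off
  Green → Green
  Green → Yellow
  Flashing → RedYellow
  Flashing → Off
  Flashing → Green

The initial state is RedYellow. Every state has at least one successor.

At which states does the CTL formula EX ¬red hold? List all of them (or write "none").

{RedYellow, Off, Red, Yellow, Green, Flashing}

States satisfying ¬red: {Yellow, Green}.
States satisfying EX ¬red: {RedYellow, Off, Red, Yellow, Green, Flashing}.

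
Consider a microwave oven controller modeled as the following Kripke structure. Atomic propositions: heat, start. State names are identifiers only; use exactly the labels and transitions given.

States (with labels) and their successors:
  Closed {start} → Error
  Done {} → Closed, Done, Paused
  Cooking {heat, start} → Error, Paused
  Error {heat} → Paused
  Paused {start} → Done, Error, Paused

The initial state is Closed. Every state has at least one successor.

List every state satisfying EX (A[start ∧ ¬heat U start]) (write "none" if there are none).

States satisfying A[start ∧ ¬heat U start]: {Closed, Cooking, Paused}.
States satisfying EX (A[start ∧ ¬heat U start]): {Done, Cooking, Error, Paused}.

{Done, Cooking, Error, Paused}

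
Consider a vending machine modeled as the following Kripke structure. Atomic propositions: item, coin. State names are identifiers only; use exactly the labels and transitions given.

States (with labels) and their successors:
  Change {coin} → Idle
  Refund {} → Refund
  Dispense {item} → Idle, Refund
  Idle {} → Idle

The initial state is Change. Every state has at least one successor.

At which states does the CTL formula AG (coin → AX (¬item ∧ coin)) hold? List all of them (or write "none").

{Refund, Dispense, Idle}

States satisfying coin → AX (¬item ∧ coin): {Refund, Dispense, Idle}.
States satisfying AG (coin → AX (¬item ∧ coin)): {Refund, Dispense, Idle}.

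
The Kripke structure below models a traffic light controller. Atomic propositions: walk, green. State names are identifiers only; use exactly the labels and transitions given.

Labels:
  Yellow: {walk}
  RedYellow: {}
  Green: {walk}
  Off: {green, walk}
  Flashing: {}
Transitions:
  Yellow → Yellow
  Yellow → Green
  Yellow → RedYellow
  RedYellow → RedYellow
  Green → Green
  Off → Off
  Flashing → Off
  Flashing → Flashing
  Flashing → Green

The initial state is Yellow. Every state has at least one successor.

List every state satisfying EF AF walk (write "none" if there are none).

States satisfying AF walk: {Yellow, Green, Off}.
States satisfying EF AF walk: {Yellow, Green, Off, Flashing}.

{Yellow, Green, Off, Flashing}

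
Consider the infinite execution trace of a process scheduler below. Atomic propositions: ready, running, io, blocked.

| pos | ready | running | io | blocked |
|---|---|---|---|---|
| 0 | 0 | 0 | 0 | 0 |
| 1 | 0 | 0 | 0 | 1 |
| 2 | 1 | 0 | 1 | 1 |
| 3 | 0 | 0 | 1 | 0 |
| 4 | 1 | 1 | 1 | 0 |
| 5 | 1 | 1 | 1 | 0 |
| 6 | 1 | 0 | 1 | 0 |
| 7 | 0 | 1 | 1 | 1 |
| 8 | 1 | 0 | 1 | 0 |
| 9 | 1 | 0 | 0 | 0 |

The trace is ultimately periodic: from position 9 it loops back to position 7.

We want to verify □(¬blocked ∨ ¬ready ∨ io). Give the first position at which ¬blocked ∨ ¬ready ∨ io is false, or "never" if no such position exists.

¬blocked ∨ ¬ready ∨ io holds at every position 0..9, and those are all the positions the trace ever visits, so the invariant □(¬blocked ∨ ¬ready ∨ io) is never violated.

never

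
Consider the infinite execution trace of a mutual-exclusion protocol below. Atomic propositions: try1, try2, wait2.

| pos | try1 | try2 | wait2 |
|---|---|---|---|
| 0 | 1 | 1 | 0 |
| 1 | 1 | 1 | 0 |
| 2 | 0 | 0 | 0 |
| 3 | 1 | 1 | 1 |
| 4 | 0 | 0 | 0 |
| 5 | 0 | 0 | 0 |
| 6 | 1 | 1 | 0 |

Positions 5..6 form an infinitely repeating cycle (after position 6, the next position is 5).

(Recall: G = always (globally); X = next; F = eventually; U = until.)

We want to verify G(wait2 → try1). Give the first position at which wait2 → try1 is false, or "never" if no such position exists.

never

wait2 → try1 holds at every position 0..6, and those are all the positions the trace ever visits, so the invariant G(wait2 → try1) is never violated.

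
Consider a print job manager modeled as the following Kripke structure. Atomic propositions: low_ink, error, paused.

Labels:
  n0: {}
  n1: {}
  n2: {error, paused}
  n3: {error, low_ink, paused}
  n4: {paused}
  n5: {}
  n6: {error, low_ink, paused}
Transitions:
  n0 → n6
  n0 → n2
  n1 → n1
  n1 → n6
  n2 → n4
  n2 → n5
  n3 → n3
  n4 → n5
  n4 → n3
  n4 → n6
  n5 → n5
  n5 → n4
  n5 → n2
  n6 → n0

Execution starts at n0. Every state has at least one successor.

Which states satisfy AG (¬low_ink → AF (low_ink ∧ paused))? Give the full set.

States satisfying ¬low_ink → AF (low_ink ∧ paused): {n3, n6}.
States satisfying AG (¬low_ink → AF (low_ink ∧ paused)): {n3}.

{n3}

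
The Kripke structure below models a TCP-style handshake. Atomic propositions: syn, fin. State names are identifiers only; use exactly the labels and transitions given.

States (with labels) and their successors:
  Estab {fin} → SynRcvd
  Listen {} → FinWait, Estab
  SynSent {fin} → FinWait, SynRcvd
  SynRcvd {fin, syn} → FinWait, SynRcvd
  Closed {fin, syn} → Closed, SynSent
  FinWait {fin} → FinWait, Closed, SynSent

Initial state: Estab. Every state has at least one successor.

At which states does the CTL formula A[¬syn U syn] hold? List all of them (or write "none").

States satisfying ¬syn: {Estab, Listen, SynSent, FinWait}.
States satisfying syn: {SynRcvd, Closed}.
States satisfying A[¬syn U syn]: {Estab, SynRcvd, Closed}.

{Estab, SynRcvd, Closed}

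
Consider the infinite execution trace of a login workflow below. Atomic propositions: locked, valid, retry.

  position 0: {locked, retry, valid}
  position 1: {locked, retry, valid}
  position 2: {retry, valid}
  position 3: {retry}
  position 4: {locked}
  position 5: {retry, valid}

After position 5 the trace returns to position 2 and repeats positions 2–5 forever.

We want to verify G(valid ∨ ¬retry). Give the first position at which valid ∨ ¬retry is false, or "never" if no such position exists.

3

Check valid ∨ ¬retry at each position in order: 0 ✓, 1 ✓, 2 ✓.
At position 3 the labels are {retry}, so valid ∨ ¬retry is false there. This is the first violation.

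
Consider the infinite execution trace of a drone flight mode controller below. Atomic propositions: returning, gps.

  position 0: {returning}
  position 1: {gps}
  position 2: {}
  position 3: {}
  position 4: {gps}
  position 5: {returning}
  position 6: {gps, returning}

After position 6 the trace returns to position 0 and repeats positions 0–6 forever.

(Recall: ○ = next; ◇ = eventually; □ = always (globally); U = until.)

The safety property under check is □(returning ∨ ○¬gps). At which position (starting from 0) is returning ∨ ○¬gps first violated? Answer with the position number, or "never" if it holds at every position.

3

Check returning ∨ ○¬gps at each position in order: 0 ✓, 1 ✓, 2 ✓.
At position 3 the labels are {} and the next position 4 has {gps}, so returning ∨ ○¬gps is false there. This is the first violation.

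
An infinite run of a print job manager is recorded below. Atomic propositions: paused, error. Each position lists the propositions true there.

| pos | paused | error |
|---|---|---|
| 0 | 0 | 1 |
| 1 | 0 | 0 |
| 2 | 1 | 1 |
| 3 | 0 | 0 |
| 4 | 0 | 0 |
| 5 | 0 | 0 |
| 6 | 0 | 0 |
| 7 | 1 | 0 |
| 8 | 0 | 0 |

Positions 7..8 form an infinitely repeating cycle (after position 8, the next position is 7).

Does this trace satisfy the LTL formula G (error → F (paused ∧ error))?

Satisfied

error → F (paused ∧ error) holds at every position 0..8, and those are all positions ever visited, so G (error → F (paused ∧ error)) holds.
Positions where error holds: 0, 2.
Check F (paused ∧ error) at each: 0→ok, 2→ok.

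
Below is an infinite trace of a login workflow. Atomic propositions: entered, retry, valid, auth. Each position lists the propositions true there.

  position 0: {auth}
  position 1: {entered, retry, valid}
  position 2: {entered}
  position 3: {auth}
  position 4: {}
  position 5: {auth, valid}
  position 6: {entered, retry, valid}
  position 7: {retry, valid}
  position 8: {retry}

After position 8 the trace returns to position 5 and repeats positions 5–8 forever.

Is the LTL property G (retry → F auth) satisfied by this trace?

retry → F auth holds at every position 0..8, and those are all positions ever visited, so G (retry → F auth) holds.
Positions where retry holds: 1, 6, 7, 8.
Check F auth at each: 1→ok, 6→ok, 7→ok, 8→ok.

Satisfied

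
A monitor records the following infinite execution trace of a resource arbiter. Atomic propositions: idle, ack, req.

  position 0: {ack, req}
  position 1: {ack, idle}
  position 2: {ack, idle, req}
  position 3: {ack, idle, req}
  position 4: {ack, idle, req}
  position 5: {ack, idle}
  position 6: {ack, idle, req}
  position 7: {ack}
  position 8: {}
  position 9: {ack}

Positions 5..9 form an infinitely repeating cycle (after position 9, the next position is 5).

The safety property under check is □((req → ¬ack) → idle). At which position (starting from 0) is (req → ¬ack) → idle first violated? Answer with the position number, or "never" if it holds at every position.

Check (req → ¬ack) → idle at each position in order: 0 ✓, 1 ✓, 2 ✓, 3 ✓, 4 ✓, 5 ✓, 6 ✓.
At position 7 the labels are {ack}, so (req → ¬ack) → idle is false there. This is the first violation.

7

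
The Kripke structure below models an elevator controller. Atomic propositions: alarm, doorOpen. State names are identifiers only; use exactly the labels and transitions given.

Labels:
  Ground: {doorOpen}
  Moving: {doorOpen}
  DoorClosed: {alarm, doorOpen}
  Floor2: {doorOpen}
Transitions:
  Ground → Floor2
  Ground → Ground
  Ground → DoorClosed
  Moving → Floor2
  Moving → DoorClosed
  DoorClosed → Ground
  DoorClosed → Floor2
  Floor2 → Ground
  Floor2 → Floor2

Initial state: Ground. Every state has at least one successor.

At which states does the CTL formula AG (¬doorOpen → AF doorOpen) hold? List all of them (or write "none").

States satisfying ¬doorOpen → AF doorOpen: {Ground, Moving, DoorClosed, Floor2}.
States satisfying AG (¬doorOpen → AF doorOpen): {Ground, Moving, DoorClosed, Floor2}.

{Ground, Moving, DoorClosed, Floor2}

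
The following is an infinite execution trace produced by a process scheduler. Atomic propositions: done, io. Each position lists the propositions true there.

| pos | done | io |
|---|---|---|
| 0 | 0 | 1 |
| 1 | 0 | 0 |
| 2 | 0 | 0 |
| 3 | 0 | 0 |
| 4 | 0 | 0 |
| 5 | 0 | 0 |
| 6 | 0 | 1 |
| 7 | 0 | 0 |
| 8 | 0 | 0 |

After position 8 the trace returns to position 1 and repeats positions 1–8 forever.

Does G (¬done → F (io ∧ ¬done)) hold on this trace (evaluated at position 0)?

Satisfied

¬done → F (io ∧ ¬done) holds at every position 0..8, and those are all positions ever visited, so G (¬done → F (io ∧ ¬done)) holds.
Positions where ¬done holds: 0, 1, 2, 3, 4, 5, 6, 7, 8.
Check F (io ∧ ¬done) at each: 0→ok, 1→ok, 2→ok, 3→ok, 4→ok, 5→ok, 6→ok, 7→ok, 8→ok.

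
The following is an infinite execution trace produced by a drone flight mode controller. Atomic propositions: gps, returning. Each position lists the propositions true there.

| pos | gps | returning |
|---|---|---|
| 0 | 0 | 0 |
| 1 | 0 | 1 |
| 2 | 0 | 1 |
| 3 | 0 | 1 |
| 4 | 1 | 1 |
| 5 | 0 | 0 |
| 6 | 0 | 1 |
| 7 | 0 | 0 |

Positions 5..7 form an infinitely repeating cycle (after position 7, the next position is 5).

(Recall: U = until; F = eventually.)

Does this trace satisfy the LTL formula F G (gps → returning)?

G (gps → returning) holds at position 0, which is reachable from 0, so F G (gps → returning) holds.

Yes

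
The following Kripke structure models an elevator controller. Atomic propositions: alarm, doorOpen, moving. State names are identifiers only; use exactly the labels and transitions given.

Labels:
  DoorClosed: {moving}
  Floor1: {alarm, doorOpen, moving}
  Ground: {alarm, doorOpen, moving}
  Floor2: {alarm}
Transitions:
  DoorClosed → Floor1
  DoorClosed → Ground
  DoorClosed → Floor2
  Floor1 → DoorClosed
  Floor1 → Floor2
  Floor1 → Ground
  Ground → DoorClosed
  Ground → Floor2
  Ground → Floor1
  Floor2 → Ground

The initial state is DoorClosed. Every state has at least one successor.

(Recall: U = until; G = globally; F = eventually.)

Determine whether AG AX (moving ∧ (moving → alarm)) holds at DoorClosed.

States satisfying AX (moving ∧ (moving → alarm)): {Floor2}.
States satisfying AG AX (moving ∧ (moving → alarm)): ∅.
DoorClosed is reachable from DoorClosed and violates AX (moving ∧ (moving → alarm)), so AG fails at DoorClosed.
DoorClosed ∉ Sat(AG AX (moving ∧ (moving → alarm))).

No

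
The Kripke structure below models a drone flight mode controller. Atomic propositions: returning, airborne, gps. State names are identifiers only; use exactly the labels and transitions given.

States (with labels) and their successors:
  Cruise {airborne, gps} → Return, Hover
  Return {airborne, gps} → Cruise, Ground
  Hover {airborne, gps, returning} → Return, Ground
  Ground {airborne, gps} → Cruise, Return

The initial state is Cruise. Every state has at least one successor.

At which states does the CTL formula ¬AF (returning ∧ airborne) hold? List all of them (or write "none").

{Cruise, Return, Ground}

States satisfying returning ∧ airborne: {Hover}.
States satisfying AF (returning ∧ airborne): {Hover}.
States satisfying ¬AF (returning ∧ airborne): {Cruise, Return, Ground}.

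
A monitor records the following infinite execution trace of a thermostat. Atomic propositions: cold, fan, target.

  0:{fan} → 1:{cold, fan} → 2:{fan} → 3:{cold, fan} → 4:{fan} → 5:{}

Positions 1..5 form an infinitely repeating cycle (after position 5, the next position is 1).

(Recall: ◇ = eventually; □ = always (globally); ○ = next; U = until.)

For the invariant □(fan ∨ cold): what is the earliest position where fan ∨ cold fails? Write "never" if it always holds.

Check fan ∨ cold at each position in order: 0 ✓, 1 ✓, 2 ✓, 3 ✓, 4 ✓.
At position 5 the labels are {}, so fan ∨ cold is false there. This is the first violation.

5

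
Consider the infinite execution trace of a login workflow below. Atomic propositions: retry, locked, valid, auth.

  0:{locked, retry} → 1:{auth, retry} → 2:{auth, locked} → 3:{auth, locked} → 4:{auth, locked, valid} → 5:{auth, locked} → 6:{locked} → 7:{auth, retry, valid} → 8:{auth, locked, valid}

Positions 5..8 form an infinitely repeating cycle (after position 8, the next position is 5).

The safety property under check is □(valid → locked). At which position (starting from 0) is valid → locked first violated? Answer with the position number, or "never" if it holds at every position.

7

Check valid → locked at each position in order: 0 ✓, 1 ✓, 2 ✓, 3 ✓, 4 ✓, 5 ✓, 6 ✓.
At position 7 the labels are {auth, retry, valid}, so valid → locked is false there. This is the first violation.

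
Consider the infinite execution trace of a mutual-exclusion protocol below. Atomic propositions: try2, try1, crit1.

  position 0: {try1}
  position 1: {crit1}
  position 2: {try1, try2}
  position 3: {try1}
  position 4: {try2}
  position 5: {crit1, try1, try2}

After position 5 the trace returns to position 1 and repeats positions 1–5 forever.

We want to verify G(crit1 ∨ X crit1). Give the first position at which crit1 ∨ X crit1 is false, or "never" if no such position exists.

2

Check crit1 ∨ X crit1 at each position in order: 0 ✓, 1 ✓.
At position 2 the labels are {try1, try2} and the next position 3 has {try1}, so crit1 ∨ X crit1 is false there. This is the first violation.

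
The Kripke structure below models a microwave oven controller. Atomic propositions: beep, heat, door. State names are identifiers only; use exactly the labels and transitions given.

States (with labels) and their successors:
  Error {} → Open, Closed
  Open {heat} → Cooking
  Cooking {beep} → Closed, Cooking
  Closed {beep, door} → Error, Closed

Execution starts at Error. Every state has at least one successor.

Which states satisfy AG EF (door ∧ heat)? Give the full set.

States satisfying EF (door ∧ heat): ∅.
States satisfying AG EF (door ∧ heat): ∅.

none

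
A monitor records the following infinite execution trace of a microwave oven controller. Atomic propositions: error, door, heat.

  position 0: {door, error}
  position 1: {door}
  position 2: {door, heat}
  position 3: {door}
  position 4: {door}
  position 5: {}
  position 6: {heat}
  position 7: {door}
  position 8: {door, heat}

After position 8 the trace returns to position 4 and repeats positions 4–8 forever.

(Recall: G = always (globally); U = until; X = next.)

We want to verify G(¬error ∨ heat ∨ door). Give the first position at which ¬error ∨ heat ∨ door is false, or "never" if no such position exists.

¬error ∨ heat ∨ door holds at every position 0..8, and those are all the positions the trace ever visits, so the invariant G(¬error ∨ heat ∨ door) is never violated.

never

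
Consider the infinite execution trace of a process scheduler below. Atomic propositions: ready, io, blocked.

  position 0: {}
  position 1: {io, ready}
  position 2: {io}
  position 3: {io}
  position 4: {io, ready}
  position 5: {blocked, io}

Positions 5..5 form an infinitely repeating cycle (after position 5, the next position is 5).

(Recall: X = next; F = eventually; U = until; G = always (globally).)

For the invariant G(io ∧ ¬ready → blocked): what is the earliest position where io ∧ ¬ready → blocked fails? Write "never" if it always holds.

2

Check io ∧ ¬ready → blocked at each position in order: 0 ✓, 1 ✓.
At position 2 the labels are {io}, so io ∧ ¬ready → blocked is false there. This is the first violation.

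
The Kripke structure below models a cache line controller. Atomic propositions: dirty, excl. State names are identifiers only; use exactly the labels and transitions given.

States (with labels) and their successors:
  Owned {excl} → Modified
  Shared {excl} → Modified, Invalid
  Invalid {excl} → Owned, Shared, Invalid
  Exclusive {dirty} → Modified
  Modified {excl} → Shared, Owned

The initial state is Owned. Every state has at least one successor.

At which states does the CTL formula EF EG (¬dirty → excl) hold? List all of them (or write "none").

{Owned, Shared, Invalid, Exclusive, Modified}

States satisfying EG (¬dirty → excl): {Owned, Shared, Invalid, Exclusive, Modified}.
States satisfying EF EG (¬dirty → excl): {Owned, Shared, Invalid, Exclusive, Modified}.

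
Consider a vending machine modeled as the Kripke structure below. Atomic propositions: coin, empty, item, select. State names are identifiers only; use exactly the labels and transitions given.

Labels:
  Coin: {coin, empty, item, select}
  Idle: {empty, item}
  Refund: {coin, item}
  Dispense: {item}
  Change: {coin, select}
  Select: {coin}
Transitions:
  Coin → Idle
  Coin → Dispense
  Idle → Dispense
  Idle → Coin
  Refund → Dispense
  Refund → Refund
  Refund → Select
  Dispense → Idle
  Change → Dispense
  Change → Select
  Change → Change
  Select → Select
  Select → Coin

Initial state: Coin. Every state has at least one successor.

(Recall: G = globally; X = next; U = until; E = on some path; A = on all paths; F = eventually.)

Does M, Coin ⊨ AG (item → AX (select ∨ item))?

States satisfying item → AX (select ∨ item): {Coin, Idle, Dispense, Change, Select}.
States satisfying AG (item → AX (select ∨ item)): {Coin, Idle, Dispense, Change, Select}.
Every state reachable from Coin satisfies item → AX (select ∨ item).
Coin ∈ Sat(AG (item → AX (select ∨ item))).

Yes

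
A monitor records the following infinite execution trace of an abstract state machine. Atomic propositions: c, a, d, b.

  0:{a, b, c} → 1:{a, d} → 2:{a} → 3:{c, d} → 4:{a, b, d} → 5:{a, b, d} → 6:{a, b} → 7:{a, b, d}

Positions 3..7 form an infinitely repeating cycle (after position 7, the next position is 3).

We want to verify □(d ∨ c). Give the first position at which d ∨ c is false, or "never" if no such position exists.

2

Check d ∨ c at each position in order: 0 ✓, 1 ✓.
At position 2 the labels are {a}, so d ∨ c is false there. This is the first violation.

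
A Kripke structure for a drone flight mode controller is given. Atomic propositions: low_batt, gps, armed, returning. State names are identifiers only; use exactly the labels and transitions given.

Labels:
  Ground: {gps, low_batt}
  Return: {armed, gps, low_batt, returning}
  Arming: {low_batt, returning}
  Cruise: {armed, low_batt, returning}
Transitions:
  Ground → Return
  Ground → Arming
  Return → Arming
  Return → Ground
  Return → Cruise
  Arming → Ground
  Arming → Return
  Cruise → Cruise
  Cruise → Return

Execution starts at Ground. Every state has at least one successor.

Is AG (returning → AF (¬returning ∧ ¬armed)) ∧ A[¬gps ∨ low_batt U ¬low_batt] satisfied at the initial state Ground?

States satisfying returning → AF (¬returning ∧ ¬armed): {Ground}.
States satisfying AG (returning → AF (¬returning ∧ ¬armed)): ∅.
States satisfying ¬gps ∨ low_batt: {Ground, Return, Arming, Cruise}.
States satisfying ¬low_batt: ∅.
States satisfying A[¬gps ∨ low_batt U ¬low_batt]: ∅.
States satisfying AG (returning → AF (¬returning ∧ ¬armed)) ∧ A[¬gps ∨ low_batt U ¬low_batt]: ∅.
Ground ∉ Sat(AG (returning → AF (¬returning ∧ ¬armed)) ∧ A[¬gps ∨ low_batt U ¬low_batt]).

No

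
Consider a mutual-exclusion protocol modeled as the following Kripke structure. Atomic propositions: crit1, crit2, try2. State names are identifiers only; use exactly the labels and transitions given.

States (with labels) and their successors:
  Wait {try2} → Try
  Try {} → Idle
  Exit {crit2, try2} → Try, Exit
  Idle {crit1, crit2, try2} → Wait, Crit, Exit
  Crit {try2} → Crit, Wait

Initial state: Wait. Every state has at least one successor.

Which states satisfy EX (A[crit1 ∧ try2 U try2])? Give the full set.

{Try, Exit, Idle, Crit}

States satisfying A[crit1 ∧ try2 U try2]: {Wait, Exit, Idle, Crit}.
States satisfying EX (A[crit1 ∧ try2 U try2]): {Try, Exit, Idle, Crit}.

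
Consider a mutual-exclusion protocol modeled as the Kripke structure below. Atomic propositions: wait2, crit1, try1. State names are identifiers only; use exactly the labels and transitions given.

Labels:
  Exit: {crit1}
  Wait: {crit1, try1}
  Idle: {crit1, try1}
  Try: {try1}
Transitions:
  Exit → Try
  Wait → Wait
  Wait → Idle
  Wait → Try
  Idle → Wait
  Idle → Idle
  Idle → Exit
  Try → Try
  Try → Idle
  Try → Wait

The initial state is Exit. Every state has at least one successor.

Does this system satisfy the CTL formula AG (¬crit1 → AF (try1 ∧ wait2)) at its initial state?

States satisfying ¬crit1 → AF (try1 ∧ wait2): {Exit, Wait, Idle}.
States satisfying AG (¬crit1 → AF (try1 ∧ wait2)): ∅.
Try is reachable from Exit and violates ¬crit1 → AF (try1 ∧ wait2), so AG fails at Exit.
Exit ∉ Sat(AG (¬crit1 → AF (try1 ∧ wait2))).

Violated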